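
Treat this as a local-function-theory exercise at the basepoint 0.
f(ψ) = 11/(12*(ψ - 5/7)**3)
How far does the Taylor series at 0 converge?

The radius of convergence is 5/7.

Denominator factor (ψ - 5/7)^3: pole of order 3 at 5/7, modulus 5/7.
The radius of convergence is the smallest modulus among the singular points: 5/7.


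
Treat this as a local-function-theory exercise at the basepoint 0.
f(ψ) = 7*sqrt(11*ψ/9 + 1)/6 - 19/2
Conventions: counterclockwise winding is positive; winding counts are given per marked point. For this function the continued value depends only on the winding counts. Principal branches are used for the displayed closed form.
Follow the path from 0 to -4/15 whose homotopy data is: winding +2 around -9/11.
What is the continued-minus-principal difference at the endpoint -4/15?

Continued minus principal equals 0.

The rational part is single-valued and drops out of the difference; each branch term changes only by its own monodromy.
(7/6)*sqrt(1 - ψ/(-9/11)): winding +2 is even, the square root returns to the same sheet, contribution 0.
Summing the contributions at ψ = -4/15 gives 0.


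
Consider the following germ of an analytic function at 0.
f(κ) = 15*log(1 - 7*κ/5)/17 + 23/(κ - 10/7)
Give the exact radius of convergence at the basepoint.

The radius of convergence is 5/7.

Denominator factor (κ - 10/7): pole of order 1 at 10/7, modulus 10/7.
Branch term (15/17)*log(1 - κ/(5/7)): its argument vanishes at κ = 5/7, a logarithmic branch point, modulus 5/7.
The radius of convergence is the smallest modulus among the singular points: 5/7.


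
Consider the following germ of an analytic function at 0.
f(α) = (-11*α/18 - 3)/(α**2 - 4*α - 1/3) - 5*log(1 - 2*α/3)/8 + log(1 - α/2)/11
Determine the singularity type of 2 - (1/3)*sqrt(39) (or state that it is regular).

The denominator factor α**2 - 4*α - 1/3 vanishes at 2 - (1/3)*sqrt(39) and appears to the power 1; the numerator there equals -38/9 + (11/54)*sqrt(39), nonzero, and no other factor vanishes.
The branch terms are analytic at this point.
Hence a pole whose order is the multiplicity, 1.

The point is a pole of order 1.


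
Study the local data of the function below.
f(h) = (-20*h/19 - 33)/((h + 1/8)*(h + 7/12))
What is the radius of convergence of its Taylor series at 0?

The radius of convergence is 1/8.

Denominator factor (h + 7/12): pole of order 1 at -7/12, modulus 7/12.
Denominator factor (h + 1/8): pole of order 1 at -1/8, modulus 1/8.
The radius of convergence is the smallest modulus among the singular points: 1/8.


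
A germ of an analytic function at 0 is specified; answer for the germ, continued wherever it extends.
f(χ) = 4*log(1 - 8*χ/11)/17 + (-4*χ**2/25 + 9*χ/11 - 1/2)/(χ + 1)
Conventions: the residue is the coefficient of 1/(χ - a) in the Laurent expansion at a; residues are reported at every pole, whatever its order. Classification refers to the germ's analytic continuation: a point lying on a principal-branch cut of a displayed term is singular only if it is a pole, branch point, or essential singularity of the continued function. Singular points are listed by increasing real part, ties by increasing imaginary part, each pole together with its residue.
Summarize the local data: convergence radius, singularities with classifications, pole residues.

Radius of convergence at 0: 1.
At -1: a pole of order 1; residue -813/550.
At 11/8: a logarithmic branch point.

Denominator factor (χ + 1): pole of order 1 at -1, modulus 1.
Branch term (4/17)*log(1 - χ/(11/8)): its argument vanishes at χ = 11/8, a logarithmic branch point, modulus 11/8.
The radius of convergence is the smallest modulus among the singular points: 1.
The branch term is analytic at -1 and contributes nothing to the residue; only the rational part matters.
At the order-1 pole -1 set g(χ) = (χ - (-1))*(rational part) = -4*χ**2/25 + 9*χ/11 - 1/2.
Simple pole: residue = g(a) at a = -1, which is -813/550.
List the singular points by increasing real part (a conjugate pair: the negative imaginary part first).


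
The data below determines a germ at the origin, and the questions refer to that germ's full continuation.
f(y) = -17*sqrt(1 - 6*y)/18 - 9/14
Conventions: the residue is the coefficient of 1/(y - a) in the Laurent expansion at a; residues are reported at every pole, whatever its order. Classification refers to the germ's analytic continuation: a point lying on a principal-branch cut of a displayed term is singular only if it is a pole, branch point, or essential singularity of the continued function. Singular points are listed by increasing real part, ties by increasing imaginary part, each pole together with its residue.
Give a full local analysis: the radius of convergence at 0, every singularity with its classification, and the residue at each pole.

Radius of convergence at 0: 1/6.
At 1/6: an algebraic (square-root) branch point.

Branch term (-17/18)*sqrt(1 - y/(1/6)): its argument vanishes at y = 1/6, a square-root branch point, modulus 1/6.
The radius of convergence is the smallest modulus among the singular points: 1/6.


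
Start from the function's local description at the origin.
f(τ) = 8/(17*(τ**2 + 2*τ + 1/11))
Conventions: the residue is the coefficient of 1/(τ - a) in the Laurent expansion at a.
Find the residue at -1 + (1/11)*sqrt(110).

The factor τ**2 + 2*τ + 1/11 splits as (τ - a)(τ - a') with a = -1 + (1/11)*sqrt(110), a' = -1 - (1/11)*sqrt(110). At the order-1 pole a set g(τ) = (τ - a)*f(τ) = [8/17] / (τ - a').
Simple pole: residue = g(a) at a = -1 + (1/11)*sqrt(110), which is (2/85)*sqrt(110).

The residue is (2/85)*sqrt(110).


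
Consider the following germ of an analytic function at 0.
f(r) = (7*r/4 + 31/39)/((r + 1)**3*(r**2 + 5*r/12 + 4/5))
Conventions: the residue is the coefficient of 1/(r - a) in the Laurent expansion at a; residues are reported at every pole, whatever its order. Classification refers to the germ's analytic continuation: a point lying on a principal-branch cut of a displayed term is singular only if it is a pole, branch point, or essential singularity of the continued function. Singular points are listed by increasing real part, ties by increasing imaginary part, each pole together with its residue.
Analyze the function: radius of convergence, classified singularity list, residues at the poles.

Radius of convergence at 0: (2/5)*sqrt(5).
At -1: a pole of order 3; residue 7749500/7433231.
At (-5/24) - ((1/120)*sqrt(10895))*i: a pole of order 1; residue (-3874750/7433231) + ((2405410/1245923873)*sqrt(10895))*i.
At (-5/24) + ((1/120)*sqrt(10895))*i: a pole of order 1; residue (-3874750/7433231) - ((2405410/1245923873)*sqrt(10895))*i.


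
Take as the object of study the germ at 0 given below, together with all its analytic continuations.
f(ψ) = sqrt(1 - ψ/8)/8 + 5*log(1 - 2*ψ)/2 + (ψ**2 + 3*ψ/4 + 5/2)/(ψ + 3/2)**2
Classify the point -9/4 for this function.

The point is a regular point.

Denominator factors: ψ + 3/2 = -3/4 at ψ = -9/4 — none vanishes.
Branch term sqrt(1 - ψ/(8)): argument at -9/4 is 41/32, nonzero, so -9/4 is not its branch point (a point on a principal cut is still regular for the continued germ).
Branch term log(1 - ψ/(1/2)): argument at -9/4 is 11/2, nonzero, so -9/4 is not its branch point (a point on a principal cut is still regular for the continued germ).
So the germ continues analytically to -9/4.


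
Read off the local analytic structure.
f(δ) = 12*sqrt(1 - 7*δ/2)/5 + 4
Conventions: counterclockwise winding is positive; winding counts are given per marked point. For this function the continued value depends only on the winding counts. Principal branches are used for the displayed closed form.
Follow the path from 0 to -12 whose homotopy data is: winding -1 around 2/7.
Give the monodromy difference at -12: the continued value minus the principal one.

Continued minus principal equals -(24/5)*sqrt(43).

The rational part is single-valued and drops out of the difference; each branch term changes only by its own monodromy.
(12/5)*sqrt(1 - δ/(2/7)): winding -1 is odd, the square root flips sign, contributing -2*(12/5)*sqrt(1 - (-12)/(2/7)) = -2*(12/5)*sqrt(43) = -(24/5)*sqrt(43).
Summing the contributions at δ = -12 gives -(24/5)*sqrt(43).


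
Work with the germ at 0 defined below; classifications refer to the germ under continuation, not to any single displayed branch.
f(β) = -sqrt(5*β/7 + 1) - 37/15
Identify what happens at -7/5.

The term (-1)*sqrt(1 - β/(-7/5)) has argument 1 - -7/5/(-7/5) = 0 at -7/5: a square-root (algebraic, two-sheeted) branch point; the remaining terms are analytic or single-valued there.

The point is an algebraic (square-root) branch point.


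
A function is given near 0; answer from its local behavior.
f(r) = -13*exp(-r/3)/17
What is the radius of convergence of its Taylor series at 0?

The radius of convergence is infinite.

The factor exp(-r/3) is entire and contributes no finite singular point.
The polynomial part has no poles.
No finite singular points: the Taylor series at 0 converges everywhere.


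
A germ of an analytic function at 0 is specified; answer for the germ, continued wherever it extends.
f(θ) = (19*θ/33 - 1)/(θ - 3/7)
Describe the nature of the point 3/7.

The point is a pole of order 1.

The denominator factor θ - 3/7 vanishes at 3/7 and appears to the power 1; the numerator there equals -58/77, nonzero, and no other factor vanishes.
Hence a pole whose order is the multiplicity, 1.


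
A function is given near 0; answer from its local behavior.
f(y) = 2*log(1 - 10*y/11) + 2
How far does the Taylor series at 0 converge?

Branch term (2)*log(1 - y/(11/10)): its argument vanishes at y = 11/10, a logarithmic branch point, modulus 11/10.
The radius of convergence is the smallest modulus among the singular points: 11/10.

The radius of convergence is 11/10.


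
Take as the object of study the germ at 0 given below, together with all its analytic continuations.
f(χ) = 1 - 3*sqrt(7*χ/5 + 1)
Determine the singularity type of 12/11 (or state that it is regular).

The point is a regular point.

There is no denominator, hence no pole anywhere.
Branch term sqrt(1 - χ/(-5/7)): argument at 12/11 is 139/55, nonzero, so 12/11 is not its branch point (a point on a principal cut is still regular for the continued germ).
So the germ continues analytically to 12/11.


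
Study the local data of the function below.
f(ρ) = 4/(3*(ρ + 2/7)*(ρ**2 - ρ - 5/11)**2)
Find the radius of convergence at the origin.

The radius of convergence is 2/7.

Denominator factor (ρ + 2/7): pole of order 1 at -2/7, modulus 2/7.
Denominator factor (ρ**2 - ρ - 5/11)^2: discriminant 31/11, real irrational roots 1/2 + (1/22)*sqrt(341) and 1/2 - (1/22)*sqrt(341); poles of order 2, moduli 1/2 + (1/22)*sqrt(341) and -1/2 + (1/22)*sqrt(341).
The radius of convergence is the smallest modulus among the singular points: 2/7.


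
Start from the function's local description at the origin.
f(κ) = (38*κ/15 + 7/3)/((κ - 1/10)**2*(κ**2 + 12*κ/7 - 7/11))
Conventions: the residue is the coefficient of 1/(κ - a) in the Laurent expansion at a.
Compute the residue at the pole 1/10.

At the order-2 pole 1/10 set g(κ) = (κ - (1/10))^2*f(κ) = (38*κ/15 + 7/3)/(κ**2 + 12*κ/7 - 7/11).
Order-2 pole: residue = g'(a); g'(1/10) = -1085740040/36813027, so the residue is -1085740040/36813027.

The residue is -1085740040/36813027.


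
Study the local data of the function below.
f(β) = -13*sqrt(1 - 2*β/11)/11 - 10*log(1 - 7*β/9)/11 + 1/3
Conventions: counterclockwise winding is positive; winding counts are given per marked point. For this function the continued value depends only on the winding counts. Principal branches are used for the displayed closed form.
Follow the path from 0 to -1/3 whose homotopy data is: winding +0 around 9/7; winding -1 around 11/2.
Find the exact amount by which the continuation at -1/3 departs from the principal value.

Continued minus principal equals (26/363)*sqrt(1155).

The rational part is single-valued and drops out of the difference; each branch term changes only by its own monodromy.
(-10/11)*log(1 - β/(9/7)): winding 0 around 9/7, so this term returns to its principal value, contribution 0.
(-13/11)*sqrt(1 - β/(11/2)): winding -1 is odd, the square root flips sign, contributing -2*(-13/11)*sqrt(1 - (-1/3)/(11/2)) = -2*(-13/11)*sqrt(35/33) = (26/363)*sqrt(1155).
Summing the contributions at β = -1/3 gives (26/363)*sqrt(1155).


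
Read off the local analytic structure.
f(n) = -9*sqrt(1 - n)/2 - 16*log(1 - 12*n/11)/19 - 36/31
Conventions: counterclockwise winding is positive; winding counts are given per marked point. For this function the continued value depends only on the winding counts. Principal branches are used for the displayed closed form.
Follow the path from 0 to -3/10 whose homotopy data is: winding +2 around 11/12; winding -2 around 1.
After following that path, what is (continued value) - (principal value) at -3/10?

The rational part is single-valued and drops out of the difference; each branch term changes only by its own monodromy.
(-9/2)*sqrt(1 - n/(1)): winding -2 is even, the square root returns to the same sheet, contribution 0.
(-16/19)*log(1 - n/(11/12)): each positive loop around 11/12 adds 2*pi*i to the log, so winding +2 contributes (-16/19)*(2)*2*pi*i = -(64/19)*pi*i.
Summing the contributions at n = -3/10 gives -(64/19)*pi*i.

Continued minus principal equals -(64/19)*pi*i.


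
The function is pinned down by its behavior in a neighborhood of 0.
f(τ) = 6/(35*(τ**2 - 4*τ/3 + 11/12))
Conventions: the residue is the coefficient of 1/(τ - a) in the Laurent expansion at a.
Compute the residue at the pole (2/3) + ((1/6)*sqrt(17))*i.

The residue is -((18/595)*sqrt(17))*i.

The factor τ**2 - 4*τ/3 + 11/12 splits as (τ - a)(τ - a') with a = (2/3) + ((1/6)*sqrt(17))*i, a' = (2/3) - ((1/6)*sqrt(17))*i. At the order-1 pole a set g(τ) = (τ - a)*f(τ) = [6/35] / (τ - a').
Simple pole: residue = g(a) at a = (2/3) + ((1/6)*sqrt(17))*i, which is -((18/595)*sqrt(17))*i.


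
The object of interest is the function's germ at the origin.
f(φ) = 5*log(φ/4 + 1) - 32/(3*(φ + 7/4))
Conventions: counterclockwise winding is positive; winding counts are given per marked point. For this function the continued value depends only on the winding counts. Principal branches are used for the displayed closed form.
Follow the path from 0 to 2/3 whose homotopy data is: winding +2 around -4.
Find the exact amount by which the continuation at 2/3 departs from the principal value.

The rational part is single-valued and drops out of the difference; each branch term changes only by its own monodromy.
(5)*log(1 - φ/(-4)): each positive loop around -4 adds 2*pi*i to the log, so winding +2 contributes (5)*(2)*2*pi*i = (20)*pi*i.
Summing the contributions at φ = 2/3 gives (20)*pi*i.

Continued minus principal equals (20)*pi*i.


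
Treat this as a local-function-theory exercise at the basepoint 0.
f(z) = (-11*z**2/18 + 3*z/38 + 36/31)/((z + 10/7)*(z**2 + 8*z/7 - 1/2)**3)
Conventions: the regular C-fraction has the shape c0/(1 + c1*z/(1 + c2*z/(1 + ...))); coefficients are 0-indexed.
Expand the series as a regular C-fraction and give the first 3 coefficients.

The regular C-fraction coefficients are [-1008/155, -99353/15960, 2669794625/2854212984].

Taylor coefficients (expand at 0): a_0 = -1008/155, a_1 = -596118/14725, a_2 = -993292031/4638375.
c0 = a_0 = -1008/155. Peel one level at a time: if S = 1 + c*z/S' with S'(0) = 1, then c is the z-coefficient of S and S' = c*z/(S - 1).
S_1 = c0/f = 1 + (-99353/15960)*z + (533958925/91699776)*z^2 + ...; c1 = -99353/15960.
S_2 = c1*z/(S_1 - 1) = 1 + (2669794625/2854212984)*z + ...; c2 = 2669794625/2854212984.


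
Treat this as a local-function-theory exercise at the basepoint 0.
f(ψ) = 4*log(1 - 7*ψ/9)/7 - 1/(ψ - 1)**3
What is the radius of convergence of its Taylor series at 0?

The radius of convergence is 1.

Denominator factor (ψ - 1)^3: pole of order 3 at 1, modulus 1.
Branch term (4/7)*log(1 - ψ/(9/7)): its argument vanishes at ψ = 9/7, a logarithmic branch point, modulus 9/7.
The radius of convergence is the smallest modulus among the singular points: 1.


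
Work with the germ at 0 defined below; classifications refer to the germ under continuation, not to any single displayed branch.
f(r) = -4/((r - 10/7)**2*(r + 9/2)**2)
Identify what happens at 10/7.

The point is a pole of order 2.

The denominator factor r - 10/7 vanishes at 10/7 and appears to the power 2; the numerator there equals -4, nonzero, and no other factor vanishes.
Hence a pole whose order is the multiplicity, 2.


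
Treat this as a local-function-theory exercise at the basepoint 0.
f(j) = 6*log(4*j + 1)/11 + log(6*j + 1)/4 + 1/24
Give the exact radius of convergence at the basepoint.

The radius of convergence is 1/6.

Branch term (1/4)*log(1 - j/(-1/6)): its argument vanishes at j = -1/6, a logarithmic branch point, modulus 1/6.
Branch term (6/11)*log(1 - j/(-1/4)): its argument vanishes at j = -1/4, a logarithmic branch point, modulus 1/4.
The radius of convergence is the smallest modulus among the singular points: 1/6.


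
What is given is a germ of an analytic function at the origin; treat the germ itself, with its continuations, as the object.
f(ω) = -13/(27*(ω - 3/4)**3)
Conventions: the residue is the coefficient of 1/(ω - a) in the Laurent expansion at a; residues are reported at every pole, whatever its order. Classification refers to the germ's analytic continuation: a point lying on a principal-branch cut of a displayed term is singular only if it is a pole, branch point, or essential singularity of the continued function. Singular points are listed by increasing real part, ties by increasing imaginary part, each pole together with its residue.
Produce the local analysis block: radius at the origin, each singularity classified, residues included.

Radius of convergence at 0: 3/4.
At 3/4: a pole of order 3; residue 0.

Denominator factor (ω - 3/4)^3: pole of order 3 at 3/4, modulus 3/4.
The radius of convergence is the smallest modulus among the singular points: 3/4.
At the order-3 pole 3/4 set g(ω) = (ω - (3/4))^3*f(ω) = -13/27.
Order-3 pole: residue = g''(a)/2; g''(3/4) = 0, so the residue is 0.


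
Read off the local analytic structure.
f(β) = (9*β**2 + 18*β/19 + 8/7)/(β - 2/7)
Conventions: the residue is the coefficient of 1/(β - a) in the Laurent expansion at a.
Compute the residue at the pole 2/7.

The residue is 2000/931.

At the order-1 pole 2/7 set g(β) = (β - (2/7))*f(β) = 9*β**2 + 18*β/19 + 8/7.
Simple pole: residue = g(a) at a = 2/7, which is 2000/931.


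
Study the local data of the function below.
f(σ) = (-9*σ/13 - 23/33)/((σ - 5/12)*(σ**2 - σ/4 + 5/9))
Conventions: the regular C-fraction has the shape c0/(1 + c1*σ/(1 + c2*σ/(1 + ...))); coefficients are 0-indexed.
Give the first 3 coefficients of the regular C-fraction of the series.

Taylor coefficients (expand at 0): a_0 = 828/275, a_1 = 206847/17875, a_2 = 8690247/357500.
c0 = a_0 = 828/275. Peel one level at a time: if S = 1 + c*σ/S' with S'(0) = 1, then c is the σ-coefficient of S and S' = c*σ/(S - 1).
S_1 = c0/f = 1 + (-22983/5980)*σ + (59877243/8940100)*σ^2 + ...; c1 = -22983/5980.
S_2 = c1*σ/(S_1 - 1) = 1 + (19959081/11453195)*σ + ...; c2 = 19959081/11453195.

The regular C-fraction coefficients are [828/275, -22983/5980, 19959081/11453195].


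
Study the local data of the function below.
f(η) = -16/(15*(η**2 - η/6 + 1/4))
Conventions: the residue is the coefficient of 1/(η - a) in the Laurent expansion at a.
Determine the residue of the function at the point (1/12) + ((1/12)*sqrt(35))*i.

The residue is ((32/175)*sqrt(35))*i.

The factor η**2 - η/6 + 1/4 splits as (η - a)(η - a') with a = (1/12) + ((1/12)*sqrt(35))*i, a' = (1/12) - ((1/12)*sqrt(35))*i. At the order-1 pole a set g(η) = (η - a)*f(η) = [-16/15] / (η - a').
Simple pole: residue = g(a) at a = (1/12) + ((1/12)*sqrt(35))*i, which is ((32/175)*sqrt(35))*i.


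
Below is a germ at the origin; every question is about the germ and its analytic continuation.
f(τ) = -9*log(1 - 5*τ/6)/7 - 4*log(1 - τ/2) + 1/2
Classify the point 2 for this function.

The point is a logarithmic branch point.

The term (-4)*log(1 - τ/(2)) has argument 1 - 2/(2) = 0 at 2: a logarithmic (infinitely-sheeted) branch point; the remaining terms are analytic or single-valued there.


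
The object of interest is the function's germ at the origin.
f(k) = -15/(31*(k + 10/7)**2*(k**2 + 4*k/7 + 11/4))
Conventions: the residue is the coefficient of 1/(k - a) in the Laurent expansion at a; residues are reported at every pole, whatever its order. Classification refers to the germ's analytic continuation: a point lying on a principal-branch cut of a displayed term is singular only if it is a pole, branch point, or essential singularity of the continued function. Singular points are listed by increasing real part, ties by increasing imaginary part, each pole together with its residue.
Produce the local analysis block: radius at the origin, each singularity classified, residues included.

Radius of convergence at 0: 10/7.
At -10/7: a pole of order 2; residue -1317120/18812071.
At (-2/7) - ((1/14)*sqrt(523))*i: a pole of order 1; residue (658560/18812071) + ((5494860/9838713133)*sqrt(523))*i.
At (-2/7) + ((1/14)*sqrt(523))*i: a pole of order 1; residue (658560/18812071) - ((5494860/9838713133)*sqrt(523))*i.


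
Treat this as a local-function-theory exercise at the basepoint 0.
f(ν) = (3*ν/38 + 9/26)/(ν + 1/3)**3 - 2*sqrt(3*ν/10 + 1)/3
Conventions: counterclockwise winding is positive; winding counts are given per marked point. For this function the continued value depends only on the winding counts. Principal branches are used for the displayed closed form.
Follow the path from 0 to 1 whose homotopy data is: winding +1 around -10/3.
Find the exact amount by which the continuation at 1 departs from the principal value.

The rational part is single-valued and drops out of the difference; each branch term changes only by its own monodromy.
(-2/3)*sqrt(1 - ν/(-10/3)): winding +1 is odd, the square root flips sign, contributing -2*(-2/3)*sqrt(1 - (1)/(-10/3)) = -2*(-2/3)*sqrt(13/10) = (2/15)*sqrt(130).
Summing the contributions at ν = 1 gives (2/15)*sqrt(130).

Continued minus principal equals (2/15)*sqrt(130).


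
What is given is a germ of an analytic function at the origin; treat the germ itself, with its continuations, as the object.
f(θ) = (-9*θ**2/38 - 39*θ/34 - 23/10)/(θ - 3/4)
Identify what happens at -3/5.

The point is a regular point.

Denominator factors: θ - 3/4 = -27/20 at θ = -3/5 — none vanishes.
So the germ continues analytically to -3/5.


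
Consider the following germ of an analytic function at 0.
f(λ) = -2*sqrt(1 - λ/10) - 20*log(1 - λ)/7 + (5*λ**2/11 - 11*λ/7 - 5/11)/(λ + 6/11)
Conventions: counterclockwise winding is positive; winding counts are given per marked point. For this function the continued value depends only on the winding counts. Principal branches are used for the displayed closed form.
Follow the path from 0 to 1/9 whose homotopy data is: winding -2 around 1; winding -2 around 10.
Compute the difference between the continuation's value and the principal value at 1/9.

The rational part is single-valued and drops out of the difference; each branch term changes only by its own monodromy.
(-2)*sqrt(1 - λ/(10)): winding -2 is even, the square root returns to the same sheet, contribution 0.
(-20/7)*log(1 - λ/(1)): each positive loop around 1 adds 2*pi*i to the log, so winding -2 contributes (-20/7)*(-2)*2*pi*i = (80/7)*pi*i.
Summing the contributions at λ = 1/9 gives (80/7)*pi*i.

Continued minus principal equals (80/7)*pi*i.


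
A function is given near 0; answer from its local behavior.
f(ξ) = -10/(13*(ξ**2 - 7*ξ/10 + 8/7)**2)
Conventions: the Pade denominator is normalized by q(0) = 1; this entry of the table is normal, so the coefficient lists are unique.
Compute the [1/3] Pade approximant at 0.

Taylor coefficients needed (expand at 0): a_0 = -245/416, a_1 = -2401/3328, a_2 = 195853/532480, a_3 = 14403599/10649600, a_4 = 376743311/681574400.
Write the denominator as Q(ξ) = 1 + q1*ξ + q2*ξ^2 + q3*ξ^3. Requiring Q*f - P = O(ξ^5) with deg P <= 1 kills the coefficients of ξ^2..ξ^4 in Q*f:
  ξ^2: a_2 + q1*a_1 + q2*a_0 = 0, i.e. 195853/532480 + (-2401/3328)*q1 + (-245/416)*q2 = 0.
  ξ^3: a_3 + q1*a_2 + q2*a_1 + q3*a_0 = 0, i.e. 14403599/10649600 + (195853/532480)*q1 + (-2401/3328)*q2 + (-245/416)*q3 = 0.
  ξ^4: a_4 + q1*a_3 + q2*a_2 + q3*a_1 = 0, i.e. 376743311/681574400 + (14403599/10649600)*q1 + (195853/532480)*q2 + (-2401/3328)*q3 = 0.
Solving this linear system: q1 = -143/280, q2 = 8001/6400, q3 = 571/1280.
The numerator is Q*f truncated at degree 1: P0 = a_0 = -245/416; P1 = a_1 + q1*a_0 = -175/416.

The Pade approximant has numerator coefficients [-245/416, -175/416]; denominator coefficients [1, -143/280, 8001/6400, 571/1280].


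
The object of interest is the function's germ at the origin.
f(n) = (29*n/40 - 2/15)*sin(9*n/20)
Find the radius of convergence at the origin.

The factor sin(9*n/20) is entire and contributes no finite singular point.
The polynomial part has no poles.
No finite singular points: the Taylor series at 0 converges everywhere.

The radius of convergence is infinite.


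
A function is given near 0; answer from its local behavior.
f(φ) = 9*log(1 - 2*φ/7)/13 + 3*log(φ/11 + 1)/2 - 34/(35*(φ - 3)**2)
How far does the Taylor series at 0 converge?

The radius of convergence is 3.

Denominator factor (φ - 3)^2: pole of order 2 at 3, modulus 3.
Branch term (3/2)*log(1 - φ/(-11)): its argument vanishes at φ = -11, a logarithmic branch point, modulus 11.
Branch term (9/13)*log(1 - φ/(7/2)): its argument vanishes at φ = 7/2, a logarithmic branch point, modulus 7/2.
The radius of convergence is the smallest modulus among the singular points: 3.


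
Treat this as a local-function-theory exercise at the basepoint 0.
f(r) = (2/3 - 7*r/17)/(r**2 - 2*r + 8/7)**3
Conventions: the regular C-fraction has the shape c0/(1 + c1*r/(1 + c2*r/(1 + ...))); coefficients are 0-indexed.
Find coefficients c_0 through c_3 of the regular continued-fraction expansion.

The regular C-fraction coefficients are [343/768, -315/68, 657/340, -54689/59130].

Taylor coefficients (expand at 0): a_0 = 343/768, a_1 = 36015/17408, a_2 = 194481/34816, a_3 = 4756381/417792.
c0 = a_0 = 343/768. Peel one level at a time: if S = 1 + c*r/S' with S'(0) = 1, then c is the r-coefficient of S and S' = c*r/(S - 1).
S_1 = c0/f = 1 + (-315/68)*r + (41391/4624)*r^2 + ...; c1 = -315/68.
S_2 = c1*r/(S_1 - 1) = 1 + (657/340)*r + (3217/1800)*r^2 + ...; c2 = 657/340.
S_3 = c2*r/(S_2 - 1) = 1 + (-54689/59130)*r + ...; c3 = -54689/59130.


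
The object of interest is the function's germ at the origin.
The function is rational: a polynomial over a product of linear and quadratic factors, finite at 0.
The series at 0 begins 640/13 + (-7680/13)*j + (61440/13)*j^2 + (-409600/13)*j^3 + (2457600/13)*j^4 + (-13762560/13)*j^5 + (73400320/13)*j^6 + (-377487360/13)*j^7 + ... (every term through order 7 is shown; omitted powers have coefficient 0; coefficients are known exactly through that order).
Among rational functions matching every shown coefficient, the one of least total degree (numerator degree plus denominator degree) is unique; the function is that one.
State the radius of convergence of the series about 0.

The radius of convergence is 1/4.

No rational of total degree below 3 reproduces all 8 coefficients; solving the [0/3] Pade equations on them gives f(j) = 10/(13*(j + 1/4)**3), whose expansion matches every shown term.
Denominator factor (j + 1/4)^3: pole of order 3 at -1/4, modulus 1/4.
The radius of convergence is the smallest modulus among the singular points: 1/4.


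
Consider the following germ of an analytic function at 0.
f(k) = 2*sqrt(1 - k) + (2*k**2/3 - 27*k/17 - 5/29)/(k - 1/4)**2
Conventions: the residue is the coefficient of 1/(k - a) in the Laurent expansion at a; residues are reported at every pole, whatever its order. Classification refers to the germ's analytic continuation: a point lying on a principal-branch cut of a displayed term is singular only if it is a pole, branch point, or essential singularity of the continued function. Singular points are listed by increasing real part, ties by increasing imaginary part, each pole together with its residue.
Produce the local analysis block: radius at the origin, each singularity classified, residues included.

Radius of convergence at 0: 1/4.
At 1/4: a pole of order 2; residue -64/51.
At 1: an algebraic (square-root) branch point.

Denominator factor (k - 1/4)^2: pole of order 2 at 1/4, modulus 1/4.
Branch term (2)*sqrt(1 - k/(1)): its argument vanishes at k = 1, a square-root branch point, modulus 1.
The radius of convergence is the smallest modulus among the singular points: 1/4.
The branch term is analytic at 1/4 and contributes nothing to the residue; only the rational part matters.
At the order-2 pole 1/4 set g(k) = (k - (1/4))^2*(rational part) = 2*k**2/3 - 27*k/17 - 5/29.
Order-2 pole: residue = g'(a); g'(1/4) = -64/51, so the residue is -64/51.
List the singular points by increasing real part (a conjugate pair: the negative imaginary part first).


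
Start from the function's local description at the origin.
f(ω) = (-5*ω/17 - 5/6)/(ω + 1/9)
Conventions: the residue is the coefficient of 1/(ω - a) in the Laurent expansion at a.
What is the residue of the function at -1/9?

The residue is -245/306.

At the order-1 pole -1/9 set g(ω) = (ω - (-1/9))*f(ω) = -5*ω/17 - 5/6.
Simple pole: residue = g(a) at a = -1/9, which is -245/306.


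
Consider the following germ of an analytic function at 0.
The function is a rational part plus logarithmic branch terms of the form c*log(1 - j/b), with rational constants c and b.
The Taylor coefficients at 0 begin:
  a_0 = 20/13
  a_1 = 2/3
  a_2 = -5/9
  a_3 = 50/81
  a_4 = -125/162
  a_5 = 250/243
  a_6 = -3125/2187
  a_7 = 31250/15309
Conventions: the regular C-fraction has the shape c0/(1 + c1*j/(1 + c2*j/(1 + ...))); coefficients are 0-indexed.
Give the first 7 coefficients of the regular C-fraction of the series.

Taylor coefficients (read off): a_0 = 20/13, a_1 = 2/3, a_2 = -5/9, a_3 = 50/81, a_4 = -125/162, a_5 = 250/243, a_6 = -3125/2187.
c0 = a_0 = 20/13. Peel one level at a time: if S = 1 + c*j/S' with S'(0) = 1, then c is the j-coefficient of S and S' = c*j/(S - 1).
S_1 = c0/f = 1 + (-13/30)*j + (247/450)*j^2 + ...; c1 = -13/30.
S_2 = c1*j/(S_1 - 1) = 1 + (19/15)*j + (-25/108)*j^2 + ...; c2 = 19/15.
S_3 = c2*j/(S_2 - 1) = 1 + (125/684)*j + (-55625/467856)*j^2 + ...; c3 = 125/684.
S_4 = c3*j/(S_3 - 1) = 1 + (445/684)*j + (-5/27)*j^2 + ...; c4 = 445/684.
S_5 = c4*j/(S_4 - 1) = 1 + (76/267)*j + (-11134/71289)*j^2 + ...; c5 = 76/267.
S_6 = c5*j/(S_5 - 1) = 1 + (293/534)*j + ...; c6 = 293/534.

The regular C-fraction coefficients are [20/13, -13/30, 19/15, 125/684, 445/684, 76/267, 293/534].


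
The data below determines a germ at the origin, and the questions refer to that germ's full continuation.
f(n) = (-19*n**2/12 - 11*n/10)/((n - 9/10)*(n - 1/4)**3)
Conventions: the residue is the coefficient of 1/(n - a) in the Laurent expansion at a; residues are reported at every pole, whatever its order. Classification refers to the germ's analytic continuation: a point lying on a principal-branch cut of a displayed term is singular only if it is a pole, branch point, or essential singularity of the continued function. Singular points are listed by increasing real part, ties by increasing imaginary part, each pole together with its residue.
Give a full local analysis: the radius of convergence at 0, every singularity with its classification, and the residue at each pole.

Radius of convergence at 0: 1/4.
At 1/4: a pole of order 3; residue 18180/2197.
At 9/10: a pole of order 1; residue -18180/2197.

Denominator factor (n - 1/4)^3: pole of order 3 at 1/4, modulus 1/4.
Denominator factor (n - 9/10): pole of order 1 at 9/10, modulus 9/10.
The radius of convergence is the smallest modulus among the singular points: 1/4.
At the order-3 pole 1/4 set g(n) = (n - (1/4))^3*f(n) = (-19*n**2/12 - 11*n/10)/(n - 9/10).
Order-3 pole: residue = g''(a)/2; g''(1/4) = 36360/2197, so the residue is 18180/2197.
At the order-1 pole 9/10 set g(n) = (n - (9/10))*f(n) = (-19*n**2/12 - 11*n/10)/(n - 1/4)**3.
Simple pole: residue = g(a) at a = 9/10, which is -18180/2197.
List the singular points by increasing real part (a conjugate pair: the negative imaginary part first).


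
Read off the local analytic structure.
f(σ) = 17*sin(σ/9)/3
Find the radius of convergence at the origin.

The radius of convergence is infinite.

The factor sin(σ/9) is entire and contributes no finite singular point.
The polynomial part has no poles.
No finite singular points: the Taylor series at 0 converges everywhere.


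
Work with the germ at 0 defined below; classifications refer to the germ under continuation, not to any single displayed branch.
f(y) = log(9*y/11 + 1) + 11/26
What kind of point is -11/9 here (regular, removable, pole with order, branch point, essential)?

The point is a logarithmic branch point.

The term (1)*log(1 - y/(-11/9)) has argument 1 - -11/9/(-11/9) = 0 at -11/9: a logarithmic (infinitely-sheeted) branch point; the remaining terms are analytic or single-valued there.


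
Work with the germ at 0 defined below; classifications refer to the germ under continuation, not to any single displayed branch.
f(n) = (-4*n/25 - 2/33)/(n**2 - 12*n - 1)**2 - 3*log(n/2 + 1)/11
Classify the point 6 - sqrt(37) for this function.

The denominator factor n**2 - 12*n - 1 vanishes at 6 - sqrt(37) and appears to the power 2; the numerator there equals -842/825 + (4/25)*sqrt(37), nonzero, and no other factor vanishes.
The branch terms are analytic at this point.
Hence a pole whose order is the multiplicity, 2.

The point is a pole of order 2.


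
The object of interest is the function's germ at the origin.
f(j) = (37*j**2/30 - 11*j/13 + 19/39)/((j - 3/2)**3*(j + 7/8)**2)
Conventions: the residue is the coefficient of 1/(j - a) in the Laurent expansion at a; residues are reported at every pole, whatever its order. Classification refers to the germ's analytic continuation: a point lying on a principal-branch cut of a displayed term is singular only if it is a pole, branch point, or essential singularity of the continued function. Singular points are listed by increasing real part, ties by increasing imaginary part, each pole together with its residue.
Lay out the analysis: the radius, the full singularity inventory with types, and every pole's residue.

Denominator factor (j + 7/8)^2: pole of order 2 at -7/8, modulus 7/8.
Denominator factor (j - 3/2)^3: pole of order 3 at 3/2, modulus 3/2.
The radius of convergence is the smallest modulus among the singular points: 7/8.
At the order-2 pole -7/8 set g(j) = (j - (-7/8))^2*f(j) = (37*j**2/30 - 11*j/13 + 19/39)/(j - 3/2)**3.
Order-2 pole: residue = g'(a); g'(-7/8) = 495328/25412595, so the residue is 495328/25412595.
At the order-3 pole 3/2 set g(j) = (j - (3/2))^3*f(j) = (37*j**2/30 - 11*j/13 + 19/39)/(j + 7/8)**2.
Order-3 pole: residue = g''(a)/2; g''(3/2) = -990656/25412595, so the residue is -495328/25412595.
List the singular points by increasing real part (a conjugate pair: the negative imaginary part first).

Radius of convergence at 0: 7/8.
At -7/8: a pole of order 2; residue 495328/25412595.
At 3/2: a pole of order 3; residue -495328/25412595.


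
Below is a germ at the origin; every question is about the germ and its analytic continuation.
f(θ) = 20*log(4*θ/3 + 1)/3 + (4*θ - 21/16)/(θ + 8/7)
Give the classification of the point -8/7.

The point is a pole of order 1.

The denominator factor θ + 8/7 vanishes at -8/7 and appears to the power 1; the numerator there equals -659/112, nonzero, and no other factor vanishes.
The branch terms are analytic at this point.
Hence a pole whose order is the multiplicity, 1.


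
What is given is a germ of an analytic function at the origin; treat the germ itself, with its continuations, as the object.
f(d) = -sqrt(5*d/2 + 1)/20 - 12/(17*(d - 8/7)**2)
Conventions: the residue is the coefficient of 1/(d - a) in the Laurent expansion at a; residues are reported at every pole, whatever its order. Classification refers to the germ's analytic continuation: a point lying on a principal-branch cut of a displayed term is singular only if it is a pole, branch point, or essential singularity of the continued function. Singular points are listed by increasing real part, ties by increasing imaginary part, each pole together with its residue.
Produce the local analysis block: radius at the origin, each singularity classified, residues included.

Denominator factor (d - 8/7)^2: pole of order 2 at 8/7, modulus 8/7.
Branch term (-1/20)*sqrt(1 - d/(-2/5)): its argument vanishes at d = -2/5, a square-root branch point, modulus 2/5.
The radius of convergence is the smallest modulus among the singular points: 2/5.
The branch term is analytic at 8/7 and contributes nothing to the residue; only the rational part matters.
At the order-2 pole 8/7 set g(d) = (d - (8/7))^2*(rational part) = -12/17.
Order-2 pole: residue = g'(a); g'(8/7) = 0, so the residue is 0.
List the singular points by increasing real part (a conjugate pair: the negative imaginary part first).

Radius of convergence at 0: 2/5.
At -2/5: an algebraic (square-root) branch point.
At 8/7: a pole of order 2; residue 0.


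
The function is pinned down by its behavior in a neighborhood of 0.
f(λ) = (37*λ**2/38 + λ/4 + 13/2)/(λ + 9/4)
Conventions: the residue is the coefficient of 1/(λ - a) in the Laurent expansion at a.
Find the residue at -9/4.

The residue is 6607/608.

At the order-1 pole -9/4 set g(λ) = (λ - (-9/4))*f(λ) = 37*λ**2/38 + λ/4 + 13/2.
Simple pole: residue = g(a) at a = -9/4, which is 6607/608.


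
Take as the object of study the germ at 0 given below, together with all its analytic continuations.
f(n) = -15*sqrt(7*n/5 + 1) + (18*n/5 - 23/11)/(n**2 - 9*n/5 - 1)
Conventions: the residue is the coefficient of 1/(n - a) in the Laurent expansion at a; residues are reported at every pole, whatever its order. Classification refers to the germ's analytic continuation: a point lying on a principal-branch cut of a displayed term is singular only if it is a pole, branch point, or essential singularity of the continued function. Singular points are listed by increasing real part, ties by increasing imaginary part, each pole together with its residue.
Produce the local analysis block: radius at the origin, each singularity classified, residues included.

Denominator factor (n**2 - 9*n/5 - 1): discriminant 181/25, real irrational roots 9/10 + (1/10)*sqrt(181) and 9/10 - (1/10)*sqrt(181); poles of order 1, moduli 9/10 + (1/10)*sqrt(181) and -9/10 + (1/10)*sqrt(181).
Branch term (-15)*sqrt(1 - n/(-5/7)): its argument vanishes at n = -5/7, a square-root branch point, modulus 5/7.
The radius of convergence is the smallest modulus among the singular points: -9/10 + (1/10)*sqrt(181).
The branch term is analytic at 9/10 - (1/10)*sqrt(181) and contributes nothing to the residue; only the rational part matters.
The factor n**2 - 9*n/5 - 1 splits as (n - a)(n - a') with a = 9/10 - (1/10)*sqrt(181), a' = 9/10 + (1/10)*sqrt(181). At the order-1 pole a set g(n) = (n - a)*(rational part) = [18*n/5 - 23/11] / (n - a').
Simple pole: residue = g(a) at a = 9/10 - (1/10)*sqrt(181), which is 9/5 - (316/9955)*sqrt(181).
The branch term is analytic at 9/10 + (1/10)*sqrt(181) and contributes nothing to the residue; only the rational part matters.
The factor n**2 - 9*n/5 - 1 splits as (n - a)(n - a') with a = 9/10 + (1/10)*sqrt(181), a' = 9/10 - (1/10)*sqrt(181). At the order-1 pole a set g(n) = (n - a)*(rational part) = [18*n/5 - 23/11] / (n - a').
Simple pole: residue = g(a) at a = 9/10 + (1/10)*sqrt(181), which is 9/5 + (316/9955)*sqrt(181).
List the singular points by increasing real part (a conjugate pair: the negative imaginary part first).

Radius of convergence at 0: -9/10 + (1/10)*sqrt(181).
At -5/7: an algebraic (square-root) branch point.
At 9/10 - (1/10)*sqrt(181): a pole of order 1; residue 9/5 - (316/9955)*sqrt(181).
At 9/10 + (1/10)*sqrt(181): a pole of order 1; residue 9/5 + (316/9955)*sqrt(181).
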